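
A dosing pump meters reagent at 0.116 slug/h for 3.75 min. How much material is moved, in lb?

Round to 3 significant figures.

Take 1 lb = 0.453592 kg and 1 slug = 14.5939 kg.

0.233 lb

0.116 slug/h → 4.70248×10⁻⁴ kg/s
3.75 min → 225 s
m = ṁ × t = 4.70248×10⁻⁴ × 225 = 0.105806 kg
In lb: 0.105806 / 0.453592 = 0.233262 lb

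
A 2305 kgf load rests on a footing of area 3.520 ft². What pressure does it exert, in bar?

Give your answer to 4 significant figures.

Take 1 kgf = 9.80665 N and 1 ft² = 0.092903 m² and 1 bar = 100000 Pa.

0.6912 bar

2305 kgf × 9.80665 = 22604.3 N
3.520 ft² × 0.092903 = 0.327019 m²
P = F / A = 22604.3 N / 0.327019 m² = 69122.3 Pa
69122.3 Pa ÷ (100000 Pa/bar) = 0.691223 bar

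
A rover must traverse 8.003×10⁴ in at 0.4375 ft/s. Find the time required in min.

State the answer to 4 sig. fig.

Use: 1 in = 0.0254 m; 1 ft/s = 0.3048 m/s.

8.003×10⁴ in × 0.0254 = 2032.76 m
0.4375 ft/s × 0.3048 = 0.13335 m/s
t = d / v = 2032.76 m / 0.13335 m/s = 15243.8 s
15243.8 s ÷ (60 s/min) = 254.063 min

254.1 min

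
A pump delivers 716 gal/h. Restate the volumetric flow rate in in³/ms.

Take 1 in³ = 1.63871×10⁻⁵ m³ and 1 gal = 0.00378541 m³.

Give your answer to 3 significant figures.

716 gal/h × 0.00378541 m³/gal ÷ 3600 s/h = 7.52876×10⁻⁴ m³/s
7.52876×10⁻⁴ m³/s ÷ 1.63871×10⁻⁵ m³/in³ × 0.001 s/ms = 0.0459432 in³/ms

0.0459 in³/ms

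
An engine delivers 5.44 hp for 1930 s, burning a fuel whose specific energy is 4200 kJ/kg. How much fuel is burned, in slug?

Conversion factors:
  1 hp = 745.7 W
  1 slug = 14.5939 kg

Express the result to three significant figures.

5.44 hp → 4056.61 W
E = P × t = 4056.61 × 1930 = 7.82926×10⁶ J
4200 kJ/kg → 4.2×10⁶ J/kg
m = E / e_s = 7.82926×10⁶ / 4.2×10⁶ = 1.86411 kg
In slug: 1.86411 / 14.5939 = 0.127732 slug

0.128 slug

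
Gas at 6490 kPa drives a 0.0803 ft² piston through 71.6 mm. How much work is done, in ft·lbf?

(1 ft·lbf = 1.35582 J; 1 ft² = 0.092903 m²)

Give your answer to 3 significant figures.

6490 kPa → 6.49×10⁶ Pa
0.0803 ft² → 0.00746011 m²
F = P × A = 6.49×10⁶ × 0.00746011 = 48416.1 N
71.6 mm → 0.0716 m
W = F × d = 48416.1 × 0.0716 = 3466.59 J
In ft·lbf: 3466.59 / 1.35582 = 2556.82 ft·lbf

2560 ft·lbf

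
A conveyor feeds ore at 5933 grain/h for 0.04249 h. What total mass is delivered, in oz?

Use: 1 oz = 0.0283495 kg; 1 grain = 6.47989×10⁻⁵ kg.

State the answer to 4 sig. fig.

0.5762 oz

5933 grain/h → 1.06792×10⁻⁴ kg/s
0.04249 h → 152.964 s
m = ṁ × t = 1.06792×10⁻⁴ × 152.964 = 0.0163353 kg
In oz: 0.0163353 / 0.0283495 = 0.576211 oz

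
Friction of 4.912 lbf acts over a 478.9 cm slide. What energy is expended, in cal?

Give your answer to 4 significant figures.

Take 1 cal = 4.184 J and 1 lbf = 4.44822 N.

4.912 lbf × 4.44822 → 21.8497 N
478.9 cm × 0.01 → 4.789 m
W = F × d = 21.8497 N × 4.789 m = 104.638 J
104.638 J ÷ (4.184 J/cal) = 25.0091 cal

25.01 cal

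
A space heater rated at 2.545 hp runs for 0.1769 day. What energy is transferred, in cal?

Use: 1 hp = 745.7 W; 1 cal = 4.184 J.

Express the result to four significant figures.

6.933×10⁶ cal

2.545 hp × 745.7 = 1897.81 W
0.1769 day × 86400 = 15284.2 s
E = P × t = 1897.81 W × 15284.2 s = 2.90065×10⁷ J
2.90065×10⁷ J ÷ (4.184 J/cal) = 6.93272×10⁶ cal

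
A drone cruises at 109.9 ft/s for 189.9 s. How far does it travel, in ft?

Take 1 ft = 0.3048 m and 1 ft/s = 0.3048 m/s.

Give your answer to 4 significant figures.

2.087×10⁴ ft

109.9 ft/s × 0.3048 → 33.4975 m/s
d = v × t = 33.4975 m/s × 189.9 s = 6361.18 m
6361.18 m ÷ (0.3048 m/ft) = 20870 ft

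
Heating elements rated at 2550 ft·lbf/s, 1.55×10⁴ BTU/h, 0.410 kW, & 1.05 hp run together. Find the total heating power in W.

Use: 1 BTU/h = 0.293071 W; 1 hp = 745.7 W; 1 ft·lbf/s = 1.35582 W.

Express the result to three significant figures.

9190 W

2550 ft·lbf/s × 1.35582 = 3457.34 W
1.55×10⁴ BTU/h × 0.293071 = 4542.6 W
0.410 kW × 1000 = 410 W
1.05 hp × 745.7 = 782.985 W
Sum: 3457.34 + 4542.6 + 410 + 782.985 = 9192.93 W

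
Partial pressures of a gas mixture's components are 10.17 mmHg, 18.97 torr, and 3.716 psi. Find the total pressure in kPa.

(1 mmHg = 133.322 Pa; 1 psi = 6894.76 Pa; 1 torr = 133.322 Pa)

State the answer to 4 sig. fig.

29.51 kPa

10.17 mmHg × 133.322 = 1355.88 Pa
18.97 torr × 133.322 = 2529.12 Pa
3.716 psi × 6894.76 = 25620.9 Pa
Sum: 1355.88 + 2529.12 + 25620.9 = 29505.9 Pa
In kPa: 29505.9 / 1000 = 29.5059 kPa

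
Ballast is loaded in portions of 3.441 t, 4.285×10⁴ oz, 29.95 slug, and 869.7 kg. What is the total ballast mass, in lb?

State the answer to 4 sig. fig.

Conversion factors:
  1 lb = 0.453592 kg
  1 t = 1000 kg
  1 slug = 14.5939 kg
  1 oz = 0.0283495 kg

1.315×10⁴ lb

3.441 t × 1000 = 3441 kg
4.285×10⁴ oz × 0.0283495 = 1214.78 kg
29.95 slug × 14.5939 = 437.087 kg
869.7 kg (already kg)
Combined: 3441 + 1214.78 + 437.087 + 869.7 = 5962.57 kg
In lb: 5962.57 / 0.453592 = 13145.2 lb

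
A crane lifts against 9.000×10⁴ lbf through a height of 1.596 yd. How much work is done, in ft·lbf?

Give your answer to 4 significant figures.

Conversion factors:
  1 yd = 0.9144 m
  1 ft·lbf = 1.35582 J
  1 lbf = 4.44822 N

9.000×10⁴ lbf × 4.44822 → 400340 N
1.596 yd × 0.9144 → 1.45938 m
W = F × d = 400340 N × 1.45938 m = 584248 J
584248 J ÷ (1.35582 J/ft·lbf) = 430919 ft·lbf

4.309×10⁵ ft·lbf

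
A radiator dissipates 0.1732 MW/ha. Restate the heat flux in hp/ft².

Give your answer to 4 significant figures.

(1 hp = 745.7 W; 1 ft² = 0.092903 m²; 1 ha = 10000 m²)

0.002158 hp/ft²

0.1732 MW/ha × 1000000 W/MW ÷ 10000 m²/ha = 17.32 W/m²
17.32 W/m² ÷ 745.7 W/hp × 0.092903 m²/ft² = 0.00215781 hp/ft²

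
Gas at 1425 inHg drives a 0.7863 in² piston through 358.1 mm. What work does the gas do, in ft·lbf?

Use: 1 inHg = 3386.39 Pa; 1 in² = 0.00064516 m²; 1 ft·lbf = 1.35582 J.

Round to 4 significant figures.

646.6 ft·lbf

1425 inHg → 4.82561×10⁶ Pa
0.7863 in² → 5.07289×10⁻⁴ m²
F = P × A = 4.82561×10⁶ × 5.07289×10⁻⁴ = 2447.98 N
358.1 mm → 0.3581 m
W = F × d = 2447.98 × 0.3581 = 876.622 J
In ft·lbf: 876.622 / 1.35582 = 646.562 ft·lbf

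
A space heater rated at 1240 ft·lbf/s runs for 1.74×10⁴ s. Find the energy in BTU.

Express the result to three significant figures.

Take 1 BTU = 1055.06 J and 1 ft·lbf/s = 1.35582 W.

1240 ft·lbf/s × 1.35582 = 1681.22 W
E = P × t = 1681.22 W × 17400 s = 2.92532×10⁷ J
2.92532×10⁷ J ÷ (1055.06 J/BTU) = 27726.6 BTU

2.77×10⁴ BTU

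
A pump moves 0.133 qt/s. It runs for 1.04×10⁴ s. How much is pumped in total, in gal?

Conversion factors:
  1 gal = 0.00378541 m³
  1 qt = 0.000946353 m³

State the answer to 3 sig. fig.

0.133 qt/s → 1.25865×10⁻⁴ m³/s
V = Q × t = 1.25865×10⁻⁴ × 10400 = 1.309 m³
In gal: 1.309 / 0.00378541 = 345.801 gal

346 gal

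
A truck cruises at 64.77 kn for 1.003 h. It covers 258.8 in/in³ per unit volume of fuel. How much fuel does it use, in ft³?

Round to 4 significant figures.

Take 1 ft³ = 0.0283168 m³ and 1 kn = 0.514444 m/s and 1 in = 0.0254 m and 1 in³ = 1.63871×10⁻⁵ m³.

10.59 ft³

64.77 kn → 33.3205 m/s
1.003 h → 3610.8 s
d = v × t = 33.3205 × 3610.8 = 120314 m
258.8 in/in³ → 401140 m/m³
V = d / (distance per unit fuel) = 120314 / 401140 = 0.29993 m³
In ft³: 0.29993 / 0.0283168 = 10.5919 ft³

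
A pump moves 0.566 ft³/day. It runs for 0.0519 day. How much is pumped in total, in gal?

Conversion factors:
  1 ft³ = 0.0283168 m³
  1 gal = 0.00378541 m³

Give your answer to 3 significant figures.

0.220 gal

0.566 ft³/day → 1.85501×10⁻⁷ m³/s
0.0519 day → 4484.16 s
V = Q × t = 1.85501×10⁻⁷ × 4484.16 = 8.31816×10⁻⁴ m³
In gal: 8.31816×10⁻⁴ / 0.00378541 = 0.219743 gal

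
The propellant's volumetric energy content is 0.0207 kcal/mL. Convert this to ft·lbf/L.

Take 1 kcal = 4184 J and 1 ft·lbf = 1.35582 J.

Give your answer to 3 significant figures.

0.0207 kcal/mL × 4184 J/kcal ÷ 10⁻⁶ m³/mL = 8.66088×10⁷ J/m³
8.66088×10⁷ J/m³ ÷ 1.35582 J/ft·lbf × 0.001 m³/L = 63879.3 ft·lbf/L

6.39×10⁴ ft·lbf/L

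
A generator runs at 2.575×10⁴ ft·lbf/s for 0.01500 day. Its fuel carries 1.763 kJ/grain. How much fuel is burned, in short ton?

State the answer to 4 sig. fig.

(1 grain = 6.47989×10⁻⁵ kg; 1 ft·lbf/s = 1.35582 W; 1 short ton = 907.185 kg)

2.575×10⁴ ft·lbf/s → 34912.4 W
0.01500 day → 1296 s
E = P × t = 34912.4 × 1296 = 4.52465×10⁷ J
1.763 kJ/grain → 2.72073×10⁷ J/kg
m = E / e_s = 4.52465×10⁷ / 2.72073×10⁷ = 1.66303 kg
In short ton: 1.66303 / 907.185 = 0.00183318 short ton

0.001833 short ton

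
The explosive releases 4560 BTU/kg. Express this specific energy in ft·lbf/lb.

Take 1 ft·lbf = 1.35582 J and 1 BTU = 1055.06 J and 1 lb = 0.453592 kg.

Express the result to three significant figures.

4560 BTU/kg × 1055.06 J/BTU = 4.81107×10⁶ J/kg
4.81107×10⁶ J/kg ÷ 1.35582 J/ft·lbf × 0.453592 kg/lb = 1.60955×10⁶ ft·lbf/lb

1.61×10⁶ ft·lbf/lb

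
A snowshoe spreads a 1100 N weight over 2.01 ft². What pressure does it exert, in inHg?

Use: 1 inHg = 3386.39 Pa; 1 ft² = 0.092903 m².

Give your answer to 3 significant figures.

1.74 inHg

2.01 ft² × 0.092903 → 0.186735 m²
P = F / A = 1100 N / 0.186735 m² = 5890.7 Pa
5890.7 Pa ÷ (3386.39 Pa/inHg) = 1.73952 inHg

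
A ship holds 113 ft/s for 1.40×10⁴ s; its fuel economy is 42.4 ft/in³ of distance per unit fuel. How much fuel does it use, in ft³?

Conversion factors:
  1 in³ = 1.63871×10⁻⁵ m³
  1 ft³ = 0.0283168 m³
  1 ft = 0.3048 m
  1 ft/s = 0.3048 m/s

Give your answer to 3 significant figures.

21.6 ft³

113 ft/s → 34.4424 m/s
d = v × t = 34.4424 × 14000 = 482194 m
42.4 ft/in³ → 788640 m/m³
V = d / (distance per unit fuel) = 482194 / 788640 = 0.611425 m³
In ft³: 0.611425 / 0.0283168 = 21.5923 ft³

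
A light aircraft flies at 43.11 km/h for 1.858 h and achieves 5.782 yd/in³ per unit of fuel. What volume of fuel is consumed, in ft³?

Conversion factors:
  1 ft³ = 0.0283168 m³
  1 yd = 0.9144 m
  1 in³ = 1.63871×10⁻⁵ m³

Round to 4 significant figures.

8.767 ft³

43.11 km/h → 11.975 m/s
1.858 h → 6688.8 s
d = v × t = 11.975 × 6688.8 = 80098.4 m
5.782 yd/in³ → 322636 m/m³
V = d / (distance per unit fuel) = 80098.4 / 322636 = 0.248262 m³
In ft³: 0.248262 / 0.0283168 = 8.7673 ft³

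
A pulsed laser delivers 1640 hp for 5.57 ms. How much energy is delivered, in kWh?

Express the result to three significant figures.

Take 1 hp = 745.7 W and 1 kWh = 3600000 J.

0.00189 kWh

1640 hp × 745.7 = 1.22295×10⁶ W
5.57 ms × 0.001 = 0.00557 s
E = P × t = 1.22295×10⁶ W × 0.00557 s = 6811.83 J
6811.83 J ÷ (3600000 J/kWh) = 0.00189218 kWh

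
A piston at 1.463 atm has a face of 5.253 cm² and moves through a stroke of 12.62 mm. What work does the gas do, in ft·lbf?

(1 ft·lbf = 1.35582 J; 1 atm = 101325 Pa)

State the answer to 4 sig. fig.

0.7248 ft·lbf

1.463 atm → 148238 Pa
5.253 cm² → 5.253×10⁻⁴ m²
F = P × A = 148238 × 5.253×10⁻⁴ = 77.8694 N
12.62 mm → 0.01262 m
W = F × d = 77.8694 × 0.01262 = 0.982712 J
In ft·lbf: 0.982712 / 1.35582 = 0.72481 ft·lbf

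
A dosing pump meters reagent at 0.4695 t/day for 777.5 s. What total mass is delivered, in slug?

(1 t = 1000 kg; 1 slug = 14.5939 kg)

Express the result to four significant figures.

0.2895 slug

0.4695 t/day → 0.00543403 kg/s
m = ṁ × t = 0.00543403 × 777.5 = 4.22496 kg
In slug: 4.22496 / 14.5939 = 0.289502 slug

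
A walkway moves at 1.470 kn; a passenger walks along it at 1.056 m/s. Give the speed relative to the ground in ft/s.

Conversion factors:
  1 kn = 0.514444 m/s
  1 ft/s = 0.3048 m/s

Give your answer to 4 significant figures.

1.470 kn × 0.514444 → 0.756233 m/s
1.056 m/s (already m/s)
Total: 0.756233 + 1.056 = 1.81223 m/s
In ft/s: 1.81223 / 0.3048 = 5.94564 ft/s

5.946 ft/s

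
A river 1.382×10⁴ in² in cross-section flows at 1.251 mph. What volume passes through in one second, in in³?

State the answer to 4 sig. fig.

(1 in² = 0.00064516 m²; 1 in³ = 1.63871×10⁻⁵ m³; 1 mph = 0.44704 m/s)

3.043×10⁵ in³

1.251 mph × 0.44704 = 0.559247 m/s
1.382×10⁴ in² × 0.00064516 = 8.91611 m²
V = v × A × t = 0.559247 m/s × 8.91611 m² × 1 s = 4.98631 m³
4.98631 m³ ÷ (1.63871×10⁻⁵ m³/in³) = 304283 in³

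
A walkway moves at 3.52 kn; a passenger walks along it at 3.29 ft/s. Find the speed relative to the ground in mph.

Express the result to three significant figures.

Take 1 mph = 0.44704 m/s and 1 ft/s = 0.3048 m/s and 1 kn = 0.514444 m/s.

6.29 mph

3.52 kn × 0.514444 = 1.81084 m/s
3.29 ft/s × 0.3048 = 1.00279 m/s
Sum: 1.81084 + 1.00279 = 2.81363 m/s
In mph: 2.81363 / 0.44704 = 6.29391 mph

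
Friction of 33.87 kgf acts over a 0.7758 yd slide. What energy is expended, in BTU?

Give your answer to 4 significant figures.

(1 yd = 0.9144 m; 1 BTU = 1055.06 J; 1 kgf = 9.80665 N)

0.2233 BTU

33.87 kgf × 9.80665 = 332.151 N
0.7758 yd × 0.9144 = 0.709392 m
W = F × d = 332.151 N × 0.709392 m = 235.625 J
235.625 J ÷ (1055.06 J/BTU) = 0.223329 BTU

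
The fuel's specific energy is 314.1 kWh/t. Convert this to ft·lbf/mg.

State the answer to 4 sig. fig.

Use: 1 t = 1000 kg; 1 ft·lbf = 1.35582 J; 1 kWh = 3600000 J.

0.8340 ft·lbf/mg

314.1 kWh/t × 3600000 J/kWh ÷ 1000 kg/t = 1.13076×10⁶ J/kg
1.13076×10⁶ J/kg ÷ 1.35582 J/ft·lbf × 10⁻⁶ kg/mg = 0.834005 ft·lbf/mg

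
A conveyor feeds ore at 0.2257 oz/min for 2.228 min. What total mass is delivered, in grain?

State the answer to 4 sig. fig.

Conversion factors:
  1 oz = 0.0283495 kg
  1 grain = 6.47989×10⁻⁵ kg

220.0 grain

0.2257 oz/min → 1.06641×10⁻⁴ kg/s
2.228 min → 133.68 s
m = ṁ × t = 1.06641×10⁻⁴ × 133.68 = 0.0142558 kg
In grain: 0.0142558 / 6.47989×10⁻⁵ = 220.001 grain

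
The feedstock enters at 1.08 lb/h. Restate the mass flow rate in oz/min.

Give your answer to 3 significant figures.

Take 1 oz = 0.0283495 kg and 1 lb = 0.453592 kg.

1.08 lb/h × 0.453592 kg/lb ÷ 3600 s/h = 1.36078×10⁻⁴ kg/s
1.36078×10⁻⁴ kg/s ÷ 0.0283495 kg/oz × 60 s/min = 0.288001 oz/min

0.288 oz/min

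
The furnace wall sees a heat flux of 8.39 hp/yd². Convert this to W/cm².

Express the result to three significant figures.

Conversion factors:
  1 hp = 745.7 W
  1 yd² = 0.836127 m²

0.748 W/cm²

8.39 hp/yd² × 745.7 W/hp ÷ 0.836127 m²/yd² = 7482.62 W/m²
7482.62 W/m² × 0.0001 m²/cm² = 0.748262 W/cm²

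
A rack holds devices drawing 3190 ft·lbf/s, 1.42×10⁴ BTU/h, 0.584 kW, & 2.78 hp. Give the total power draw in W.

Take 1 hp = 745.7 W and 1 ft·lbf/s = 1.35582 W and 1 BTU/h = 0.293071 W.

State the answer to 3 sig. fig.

3190 ft·lbf/s × 1.35582 = 4325.07 W
1.42×10⁴ BTU/h × 0.293071 = 4161.61 W
0.584 kW × 1000 = 584 W
2.78 hp × 745.7 = 2073.05 W
Sum: 4325.07 + 4161.61 + 584 + 2073.05 = 11143.7 W

1.11×10⁴ W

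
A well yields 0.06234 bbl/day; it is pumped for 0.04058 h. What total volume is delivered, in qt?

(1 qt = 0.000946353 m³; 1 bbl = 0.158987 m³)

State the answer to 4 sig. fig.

0.01771 qt

0.06234 bbl/day → 1.14714×10⁻⁷ m³/s
0.04058 h → 146.088 s
V = Q × t = 1.14714×10⁻⁷ × 146.088 = 1.67583×10⁻⁵ m³
In qt: 1.67583×10⁻⁵ / 0.000946353 = 0.0177083 qt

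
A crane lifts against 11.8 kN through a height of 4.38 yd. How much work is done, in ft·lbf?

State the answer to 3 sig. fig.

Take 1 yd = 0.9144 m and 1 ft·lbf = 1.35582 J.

3.49×10⁴ ft·lbf

11.8 kN × 1000 = 11800 N
4.38 yd × 0.9144 = 4.00507 m
W = F × d = 11800 N × 4.00507 m = 47259.8 J
47259.8 J ÷ (1.35582 J/ft·lbf) = 34857 ft·lbf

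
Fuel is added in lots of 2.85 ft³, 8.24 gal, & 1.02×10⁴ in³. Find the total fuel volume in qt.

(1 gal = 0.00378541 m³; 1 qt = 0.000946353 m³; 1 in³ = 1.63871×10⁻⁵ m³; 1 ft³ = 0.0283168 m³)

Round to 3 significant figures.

295 qt

2.85 ft³ × 0.0283168 = 0.0807029 m³
8.24 gal × 0.00378541 = 0.0311918 m³
1.02×10⁴ in³ × 1.63871×10⁻⁵ = 0.167148 m³
Combined: 0.0807029 + 0.0311918 + 0.167148 = 0.279043 m³
In qt: 0.279043 / 0.000946353 = 294.861 qt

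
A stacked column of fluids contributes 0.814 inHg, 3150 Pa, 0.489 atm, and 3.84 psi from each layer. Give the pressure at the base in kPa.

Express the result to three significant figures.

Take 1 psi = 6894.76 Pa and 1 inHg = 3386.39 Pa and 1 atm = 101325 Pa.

81.9 kPa

0.814 inHg × 3386.39 = 2756.52 Pa
3150 Pa (already Pa)
0.489 atm × 101325 = 49547.9 Pa
3.84 psi × 6894.76 = 26475.9 Pa
Combined: 2756.52 + 3150 + 49547.9 + 26475.9 = 81930.3 Pa
In kPa: 81930.3 / 1000 = 81.9303 kPa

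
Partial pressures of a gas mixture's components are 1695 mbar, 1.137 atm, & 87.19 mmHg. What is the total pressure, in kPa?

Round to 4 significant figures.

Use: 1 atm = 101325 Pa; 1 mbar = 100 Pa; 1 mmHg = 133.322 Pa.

296.3 kPa

1695 mbar × 100 = 169500 Pa
1.137 atm × 101325 = 115207 Pa
87.19 mmHg × 133.322 = 11624.3 Pa
Total: 169500 + 115207 + 11624.3 = 296331 Pa
In kPa: 296331 / 1000 = 296.331 kPa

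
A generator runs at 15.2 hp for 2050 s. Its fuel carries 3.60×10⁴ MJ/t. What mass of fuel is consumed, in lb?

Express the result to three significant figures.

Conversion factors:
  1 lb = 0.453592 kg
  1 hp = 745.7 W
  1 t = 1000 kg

15.2 hp → 11334.6 W
E = P × t = 11334.6 × 2050 = 2.32359×10⁷ J
3.60×10⁴ MJ/t → 3.6×10⁷ J/kg
m = E / e_s = 2.32359×10⁷ / 3.6×10⁷ = 0.645442 kg
In lb: 0.645442 / 0.453592 = 1.42296 lb

1.42 lb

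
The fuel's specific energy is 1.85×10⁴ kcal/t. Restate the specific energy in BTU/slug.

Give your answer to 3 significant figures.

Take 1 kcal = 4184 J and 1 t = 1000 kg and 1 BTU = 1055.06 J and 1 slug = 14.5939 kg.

1070 BTU/slug

1.85×10⁴ kcal/t × 4184 J/kcal ÷ 1000 kg/t = 77404 J/kg
77404 J/kg ÷ 1055.06 J/BTU × 14.5939 kg/slug = 1070.67 BTU/slug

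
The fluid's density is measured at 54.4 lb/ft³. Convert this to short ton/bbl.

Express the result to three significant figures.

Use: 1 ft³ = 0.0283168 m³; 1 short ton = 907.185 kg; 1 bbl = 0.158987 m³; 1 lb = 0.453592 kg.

0.153 short ton/bbl

54.4 lb/ft³ × 0.453592 kg/lb ÷ 0.0283168 m³/ft³ = 871.405 kg/m³
871.405 kg/m³ ÷ 907.185 kg/short ton × 0.158987 m³/bbl = 0.152716 short ton/bbl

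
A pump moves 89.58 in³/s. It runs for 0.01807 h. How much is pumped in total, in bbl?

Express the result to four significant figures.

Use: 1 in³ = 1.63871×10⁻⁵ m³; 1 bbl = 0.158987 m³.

0.6006 bbl

89.58 in³/s → 0.00146796 m³/s
0.01807 h → 65.052 s
V = Q × t = 0.00146796 × 65.052 = 0.0954937 m³
In bbl: 0.0954937 / 0.158987 = 0.600638 bbl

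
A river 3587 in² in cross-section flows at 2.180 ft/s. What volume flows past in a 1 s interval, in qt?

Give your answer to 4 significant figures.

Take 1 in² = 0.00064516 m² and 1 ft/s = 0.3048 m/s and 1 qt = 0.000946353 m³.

2.180 ft/s × 0.3048 → 0.664464 m/s
3587 in² × 0.00064516 → 2.31419 m²
V = v × A × t = 0.664464 m/s × 2.31419 m² × 1 s = 1.5377 m³
1.5377 m³ ÷ (0.000946353 m³/qt) = 1624.87 qt

1625 qt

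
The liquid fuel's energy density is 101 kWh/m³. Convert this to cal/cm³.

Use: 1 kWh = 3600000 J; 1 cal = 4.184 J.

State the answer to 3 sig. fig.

86.9 cal/cm³

101 kWh/m³ × 3600000 J/kWh = 3.636×10⁸ J/m³
3.636×10⁸ J/m³ ÷ 4.184 J/cal × 10⁻⁶ m³/cm³ = 86.9025 cal/cm³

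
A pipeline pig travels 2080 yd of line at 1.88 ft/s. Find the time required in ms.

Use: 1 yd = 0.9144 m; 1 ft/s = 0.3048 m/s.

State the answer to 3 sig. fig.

3.32×10⁶ ms

2080 yd × 0.9144 = 1901.95 m
1.88 ft/s × 0.3048 = 0.573024 m/s
t = d / v = 1901.95 m / 0.573024 m/s = 3319.15 s
3319.15 s ÷ (0.001 s/ms) = 3.31915×10⁶ ms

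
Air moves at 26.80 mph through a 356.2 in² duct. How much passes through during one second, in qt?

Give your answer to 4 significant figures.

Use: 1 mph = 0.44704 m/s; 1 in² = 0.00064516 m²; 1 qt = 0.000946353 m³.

2909 qt

26.80 mph × 0.44704 = 11.9807 m/s
356.2 in² × 0.00064516 = 0.229806 m²
V = v × A × t = 11.9807 m/s × 0.229806 m² × 1 s = 2.75324 m³
2.75324 m³ ÷ (0.000946353 m³/qt) = 2909.32 qt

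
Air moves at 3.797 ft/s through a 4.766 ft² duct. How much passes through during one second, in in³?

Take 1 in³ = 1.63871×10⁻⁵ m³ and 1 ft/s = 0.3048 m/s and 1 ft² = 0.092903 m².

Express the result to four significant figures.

3.797 ft/s × 0.3048 = 1.15733 m/s
4.766 ft² × 0.092903 = 0.442776 m²
V = v × A × t = 1.15733 m/s × 0.442776 m² × 1 s = 0.512438 m³
0.512438 m³ ÷ (1.63871×10⁻⁵ m³/in³) = 31270.8 in³

3.127×10⁴ in³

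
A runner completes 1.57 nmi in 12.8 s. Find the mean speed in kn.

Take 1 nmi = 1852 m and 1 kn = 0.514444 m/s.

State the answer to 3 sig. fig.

1.57 nmi × 1852 = 2907.64 m
v = d / t = 2907.64 m / 12.8 s = 227.159 m/s
227.159 m/s ÷ (0.514444 m/s/kn) = 441.562 kn

442 kn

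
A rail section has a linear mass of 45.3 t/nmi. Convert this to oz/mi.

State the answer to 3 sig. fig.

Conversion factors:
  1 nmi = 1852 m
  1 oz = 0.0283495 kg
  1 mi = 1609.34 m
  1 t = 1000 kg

45.3 t/nmi × 1000 kg/t ÷ 1852 m/nmi = 24.46 kg/m
24.46 kg/m ÷ 0.0283495 kg/oz × 1609.34 m/mi = 1.38854×10⁶ oz/mi

1.39×10⁶ oz/mi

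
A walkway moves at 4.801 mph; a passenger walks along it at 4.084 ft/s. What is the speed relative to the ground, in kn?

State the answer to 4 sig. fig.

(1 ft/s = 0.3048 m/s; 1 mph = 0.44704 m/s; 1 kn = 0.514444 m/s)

4.801 mph × 0.44704 = 2.14624 m/s
4.084 ft/s × 0.3048 = 1.2448 m/s
Combined: 2.14624 + 1.2448 = 3.39104 m/s
In kn: 3.39104 / 0.514444 = 6.59166 kn

6.592 kn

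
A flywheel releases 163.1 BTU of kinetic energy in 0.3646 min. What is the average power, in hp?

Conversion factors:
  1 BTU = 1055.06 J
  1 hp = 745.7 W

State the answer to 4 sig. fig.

163.1 BTU × 1055.06 = 172080 J
0.3646 min × 60 = 21.876 s
P = E / t = 172080 J / 21.876 s = 7866.15 W
7866.15 W ÷ (745.7 W/hp) = 10.5487 hp

10.55 hp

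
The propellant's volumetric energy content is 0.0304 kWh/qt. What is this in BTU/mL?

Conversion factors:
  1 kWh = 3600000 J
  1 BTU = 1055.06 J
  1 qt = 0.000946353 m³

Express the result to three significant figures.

0.0304 kWh/qt × 3600000 J/kWh ÷ 0.000946353 m³/qt = 1.15644×10⁸ J/m³
1.15644×10⁸ J/m³ ÷ 1055.06 J/BTU × 10⁻⁶ m³/mL = 0.109609 BTU/mL

0.110 BTU/mL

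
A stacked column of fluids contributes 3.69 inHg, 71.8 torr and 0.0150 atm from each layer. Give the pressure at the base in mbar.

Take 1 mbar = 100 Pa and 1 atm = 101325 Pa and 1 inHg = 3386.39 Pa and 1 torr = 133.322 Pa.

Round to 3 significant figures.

236 mbar

3.69 inHg × 3386.39 = 12495.8 Pa
71.8 torr × 133.322 = 9572.52 Pa
0.0150 atm × 101325 = 1519.88 Pa
Total: 12495.8 + 9572.52 + 1519.88 = 23588.2 Pa
In mbar: 23588.2 / 100 = 235.882 mbar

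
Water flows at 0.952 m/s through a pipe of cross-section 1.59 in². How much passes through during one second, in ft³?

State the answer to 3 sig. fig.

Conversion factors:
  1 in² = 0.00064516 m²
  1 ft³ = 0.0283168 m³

1.59 in² × 0.00064516 = 0.0010258 m²
V = v × A × t = 0.952 m/s × 0.0010258 m² × 1 s = 9.76562×10⁻⁴ m³
9.76562×10⁻⁴ m³ ÷ (0.0283168 m³/ft³) = 0.034487 ft³

0.0345 ft³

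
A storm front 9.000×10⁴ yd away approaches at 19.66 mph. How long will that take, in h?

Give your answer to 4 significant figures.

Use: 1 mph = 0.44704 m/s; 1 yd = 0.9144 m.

9.000×10⁴ yd × 0.9144 = 82296 m
19.66 mph × 0.44704 = 8.78881 m/s
t = d / v = 82296 m / 8.78881 m/s = 9363.73 s
9363.73 s ÷ (3600 s/h) = 2.60104 h

2.601 h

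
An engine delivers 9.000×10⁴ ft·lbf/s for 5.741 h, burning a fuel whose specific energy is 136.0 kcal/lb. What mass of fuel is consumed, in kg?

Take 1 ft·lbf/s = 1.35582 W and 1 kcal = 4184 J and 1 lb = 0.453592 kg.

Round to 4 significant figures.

2010 kg

9.000×10⁴ ft·lbf/s → 122024 W
5.741 h → 20667.6 s
E = P × t = 122024 × 20667.6 = 2.52194×10⁹ J
136.0 kcal/lb → 1.25448×10⁶ J/kg
m = E / e_s = 2.52194×10⁹ / 1.25448×10⁶ = 2010.35 kg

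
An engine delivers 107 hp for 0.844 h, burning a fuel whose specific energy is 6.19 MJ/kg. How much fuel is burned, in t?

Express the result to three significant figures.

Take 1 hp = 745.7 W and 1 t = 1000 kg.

107 hp → 79789.9 W
0.844 h → 3038.4 s
E = P × t = 79789.9 × 3038.4 = 2.42434×10⁸ J
6.19 MJ/kg → 6.19×10⁶ J/kg
m = E / e_s = 2.42434×10⁸ / 6.19×10⁶ = 39.1654 kg
In t: 39.1654 / 1000 = 0.0391654 t

0.0392 t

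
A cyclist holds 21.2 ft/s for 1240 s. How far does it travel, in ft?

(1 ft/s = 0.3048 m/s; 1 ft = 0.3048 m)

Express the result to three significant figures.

21.2 ft/s × 0.3048 → 6.46176 m/s
d = v × t = 6.46176 m/s × 1240 s = 8012.58 m
8012.58 m ÷ (0.3048 m/ft) = 26288 ft

2.63×10⁴ ft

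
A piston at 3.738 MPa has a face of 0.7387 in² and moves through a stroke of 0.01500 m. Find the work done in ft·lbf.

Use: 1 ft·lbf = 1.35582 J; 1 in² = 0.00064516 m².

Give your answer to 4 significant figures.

19.71 ft·lbf

3.738 MPa → 3.738×10⁶ Pa
0.7387 in² → 4.7658×10⁻⁴ m²
F = P × A = 3.738×10⁶ × 4.7658×10⁻⁴ = 1781.46 N
W = F × d = 1781.46 × 0.015 = 26.7219 J
In ft·lbf: 26.7219 / 1.35582 = 19.709 ft·lbf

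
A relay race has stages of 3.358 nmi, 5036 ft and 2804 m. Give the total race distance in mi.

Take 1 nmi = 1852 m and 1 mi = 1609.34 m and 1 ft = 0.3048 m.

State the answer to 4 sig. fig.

6.560 mi

3.358 nmi × 1852 → 6219.02 m
5036 ft × 0.3048 → 1534.97 m
2804 m (already m)
Sum: 6219.02 + 1534.97 + 2804 = 10558 m
In mi: 10558 / 1609.34 = 6.56045 mi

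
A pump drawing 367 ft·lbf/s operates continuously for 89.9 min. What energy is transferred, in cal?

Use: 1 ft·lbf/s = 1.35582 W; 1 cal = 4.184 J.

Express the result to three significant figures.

6.41×10⁵ cal

367 ft·lbf/s × 1.35582 → 497.586 W
89.9 min × 60 → 5394 s
E = P × t = 497.586 W × 5394 s = 2.68398×10⁶ J
2.68398×10⁶ J ÷ (4.184 J/cal) = 641487 cal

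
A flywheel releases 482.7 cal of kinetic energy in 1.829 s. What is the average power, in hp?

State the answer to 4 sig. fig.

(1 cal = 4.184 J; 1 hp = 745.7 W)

1.481 hp

482.7 cal × 4.184 → 2019.62 J
P = E / t = 2019.62 J / 1.829 s = 1104.22 W
1104.22 W ÷ (745.7 W/hp) = 1.48078 hp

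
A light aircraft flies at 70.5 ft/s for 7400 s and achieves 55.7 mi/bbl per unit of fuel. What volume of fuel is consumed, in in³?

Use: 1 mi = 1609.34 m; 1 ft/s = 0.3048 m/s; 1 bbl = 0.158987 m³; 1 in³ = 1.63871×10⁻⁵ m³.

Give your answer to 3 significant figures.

1.72×10⁴ in³

70.5 ft/s → 21.4884 m/s
d = v × t = 21.4884 × 7400 = 159014 m
55.7 mi/bbl → 563821 m/m³
V = d / (distance per unit fuel) = 159014 / 563821 = 0.282029 m³
In in³: 0.282029 / 1.63871×10⁻⁵ = 17210.4 in³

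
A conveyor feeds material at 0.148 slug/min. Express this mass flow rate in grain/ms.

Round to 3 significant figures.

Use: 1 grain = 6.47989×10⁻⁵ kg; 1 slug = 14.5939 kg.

0.148 slug/min × 14.5939 kg/slug ÷ 60 s/min = 0.0359983 kg/s
0.0359983 kg/s ÷ 6.47989×10⁻⁵ kg/grain × 0.001 s/ms = 0.555539 grain/ms

0.556 grain/ms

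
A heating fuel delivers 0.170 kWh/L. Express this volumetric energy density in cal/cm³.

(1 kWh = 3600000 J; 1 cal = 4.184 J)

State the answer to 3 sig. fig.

146 cal/cm³

0.170 kWh/L × 3600000 J/kWh ÷ 0.001 m³/L = 6.12×10⁸ J/m³
6.12×10⁸ J/m³ ÷ 4.184 J/cal × 10⁻⁶ m³/cm³ = 146.272 cal/cm³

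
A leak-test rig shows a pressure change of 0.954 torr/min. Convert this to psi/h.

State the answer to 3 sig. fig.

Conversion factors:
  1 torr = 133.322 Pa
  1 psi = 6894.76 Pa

0.954 torr/min × 133.322 Pa/torr ÷ 60 s/min = 2.11982 Pa/s
2.11982 Pa/s ÷ 6894.76 Pa/psi × 3600 s/h = 1.10683 psi/h

1.11 psi/h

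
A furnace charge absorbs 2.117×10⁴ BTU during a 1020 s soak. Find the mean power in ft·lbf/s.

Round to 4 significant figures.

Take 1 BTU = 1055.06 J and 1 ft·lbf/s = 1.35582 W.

2.117×10⁴ BTU × 1055.06 = 2.23356×10⁷ J
P = E / t = 2.23356×10⁷ J / 1020 s = 21897.6 W
21897.6 W ÷ (1.35582 W/ft·lbf/s) = 16150.8 ft·lbf/s

1.615×10⁴ ft·lbf/s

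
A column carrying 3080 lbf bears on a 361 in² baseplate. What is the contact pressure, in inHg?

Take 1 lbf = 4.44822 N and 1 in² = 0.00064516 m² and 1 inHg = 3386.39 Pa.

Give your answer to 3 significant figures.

3080 lbf × 4.44822 = 13700.5 N
361 in² × 0.00064516 = 0.232903 m²
P = F / A = 13700.5 N / 0.232903 m² = 58824.9 Pa
58824.9 Pa ÷ (3386.39 Pa/inHg) = 17.371 inHg

17.4 inHg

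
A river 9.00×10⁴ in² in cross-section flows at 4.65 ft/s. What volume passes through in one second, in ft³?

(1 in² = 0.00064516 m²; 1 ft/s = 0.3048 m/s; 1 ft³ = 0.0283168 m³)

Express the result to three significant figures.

2910 ft³

4.65 ft/s × 0.3048 → 1.41732 m/s
9.00×10⁴ in² × 0.00064516 → 58.0644 m²
V = v × A × t = 1.41732 m/s × 58.0644 m² × 1 s = 82.2958 m³
82.2958 m³ ÷ (0.0283168 m³/ft³) = 2906.25 ft³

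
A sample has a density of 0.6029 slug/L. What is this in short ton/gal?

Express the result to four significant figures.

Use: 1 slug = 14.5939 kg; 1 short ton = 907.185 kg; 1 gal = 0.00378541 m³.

0.03671 short ton/gal

0.6029 slug/L × 14.5939 kg/slug ÷ 0.001 m³/L = 8798.66 kg/m³
8798.66 kg/m³ ÷ 907.185 kg/short ton × 0.00378541 m³/gal = 0.0367142 short ton/gal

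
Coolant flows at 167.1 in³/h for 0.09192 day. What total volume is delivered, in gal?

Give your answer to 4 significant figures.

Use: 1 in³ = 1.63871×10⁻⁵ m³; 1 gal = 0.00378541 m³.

1.596 gal

167.1 in³/h → 7.60635×10⁻⁷ m³/s
0.09192 day → 7941.89 s
V = Q × t = 7.60635×10⁻⁷ × 7941.89 = 0.00604088 m³
In gal: 0.00604088 / 0.00378541 = 1.59583 gal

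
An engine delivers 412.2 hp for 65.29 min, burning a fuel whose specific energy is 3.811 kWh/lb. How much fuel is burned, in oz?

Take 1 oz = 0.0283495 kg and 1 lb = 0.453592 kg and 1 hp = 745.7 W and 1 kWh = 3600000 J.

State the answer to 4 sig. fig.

412.2 hp → 307378 W
65.29 min → 3917.4 s
E = P × t = 307378 × 3917.4 = 1.20412×10⁹ J
3.811 kWh/lb → 3.02466×10⁷ J/kg
m = E / e_s = 1.20412×10⁹ / 3.02466×10⁷ = 39.8101 kg
In oz: 39.8101 / 0.0283495 = 1404.26 oz

1404 oz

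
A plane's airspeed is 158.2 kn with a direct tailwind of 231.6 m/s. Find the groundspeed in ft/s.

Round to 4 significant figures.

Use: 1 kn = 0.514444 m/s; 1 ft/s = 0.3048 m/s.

1027 ft/s

158.2 kn × 0.514444 = 81.385 m/s
231.6 m/s (already m/s)
Total: 81.385 + 231.6 = 312.985 m/s
In ft/s: 312.985 / 0.3048 = 1026.85 ft/s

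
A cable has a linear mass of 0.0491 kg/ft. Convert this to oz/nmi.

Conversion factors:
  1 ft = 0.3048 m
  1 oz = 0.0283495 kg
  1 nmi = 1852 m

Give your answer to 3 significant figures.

1.05×10⁴ oz/nmi

0.0491 kg/ft ÷ 0.3048 m/ft = 0.161089 kg/m
0.161089 kg/m ÷ 0.0283495 kg/oz × 1852 m/nmi = 10523.5 oz/nmi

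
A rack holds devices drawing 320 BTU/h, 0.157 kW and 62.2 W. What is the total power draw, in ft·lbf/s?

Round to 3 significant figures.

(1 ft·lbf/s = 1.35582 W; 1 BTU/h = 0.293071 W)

320 BTU/h × 0.293071 = 93.7827 W
0.157 kW × 1000 = 157 W
62.2 W (already W)
Combined: 93.7827 + 157 + 62.2 = 312.983 W
In ft·lbf/s: 312.983 / 1.35582 = 230.844 ft·lbf/s

231 ft·lbf/s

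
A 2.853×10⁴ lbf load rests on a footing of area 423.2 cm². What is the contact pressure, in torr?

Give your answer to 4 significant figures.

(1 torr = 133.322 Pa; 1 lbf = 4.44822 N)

2.249×10⁴ torr

2.853×10⁴ lbf × 4.44822 → 126908 N
423.2 cm² × 0.0001 → 0.04232 m²
P = F / A = 126908 N / 0.04232 m² = 2.99877×10⁶ Pa
2.99877×10⁶ Pa ÷ (133.322 Pa/torr) = 22492.7 torr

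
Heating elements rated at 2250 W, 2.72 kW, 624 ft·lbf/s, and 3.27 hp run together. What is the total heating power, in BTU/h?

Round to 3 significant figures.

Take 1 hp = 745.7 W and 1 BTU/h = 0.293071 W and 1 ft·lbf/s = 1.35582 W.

2250 W (already W)
2.72 kW × 1000 = 2720 W
624 ft·lbf/s × 1.35582 = 846.032 W
3.27 hp × 745.7 = 2438.44 W
Combined: 2250 + 2720 + 846.032 + 2438.44 = 8254.47 W
In BTU/h: 8254.47 / 0.293071 = 28165.4 BTU/h

2.82×10⁴ BTU/h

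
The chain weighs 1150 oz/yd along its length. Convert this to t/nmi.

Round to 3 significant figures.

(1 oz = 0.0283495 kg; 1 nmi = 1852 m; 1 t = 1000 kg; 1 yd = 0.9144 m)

66.0 t/nmi

1150 oz/yd × 0.0283495 kg/oz ÷ 0.9144 m/yd = 35.6539 kg/m
35.6539 kg/m ÷ 1000 kg/t × 1852 m/nmi = 66.031 t/nmi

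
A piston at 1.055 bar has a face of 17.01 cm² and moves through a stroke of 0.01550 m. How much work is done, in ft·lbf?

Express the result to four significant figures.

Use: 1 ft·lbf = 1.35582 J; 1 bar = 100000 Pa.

1.055 bar → 105500 Pa
17.01 cm² → 0.001701 m²
F = P × A = 105500 × 0.001701 = 179.456 N
W = F × d = 179.456 × 0.0155 = 2.78157 J
In ft·lbf: 2.78157 / 1.35582 = 2.05158 ft·lbf

2.052 ft·lbf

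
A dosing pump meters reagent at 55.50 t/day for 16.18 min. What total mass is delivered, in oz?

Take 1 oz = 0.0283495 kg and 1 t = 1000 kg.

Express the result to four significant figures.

2.200×10⁴ oz

55.50 t/day → 0.642361 kg/s
16.18 min → 970.8 s
m = ṁ × t = 0.642361 × 970.8 = 623.604 kg
In oz: 623.604 / 0.0283495 = 21997 oz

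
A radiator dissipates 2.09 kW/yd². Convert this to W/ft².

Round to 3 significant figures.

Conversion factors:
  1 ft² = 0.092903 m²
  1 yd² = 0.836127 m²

232 W/ft²

2.09 kW/yd² × 1000 W/kW ÷ 0.836127 m²/yd² = 2499.62 W/m²
2499.62 W/m² × 0.092903 m²/ft² = 232.222 W/ft²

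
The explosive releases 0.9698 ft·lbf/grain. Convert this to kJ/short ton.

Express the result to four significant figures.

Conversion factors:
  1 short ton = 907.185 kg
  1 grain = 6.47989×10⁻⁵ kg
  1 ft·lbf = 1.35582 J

1.841×10⁴ kJ/short ton

0.9698 ft·lbf/grain × 1.35582 J/ft·lbf ÷ 6.47989×10⁻⁵ kg/grain = 20291.6 J/kg
20291.6 J/kg ÷ 1000 J/kJ × 907.185 kg/short ton = 18408.2 kJ/short ton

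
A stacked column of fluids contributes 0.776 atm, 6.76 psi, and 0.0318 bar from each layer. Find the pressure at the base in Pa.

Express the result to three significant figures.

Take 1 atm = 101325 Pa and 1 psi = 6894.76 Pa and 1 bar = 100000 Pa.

1.28×10⁵ Pa

0.776 atm × 101325 = 78628.2 Pa
6.76 psi × 6894.76 = 46608.6 Pa
0.0318 bar × 100000 = 3180 Pa
Combined: 78628.2 + 46608.6 + 3180 = 128417 Pa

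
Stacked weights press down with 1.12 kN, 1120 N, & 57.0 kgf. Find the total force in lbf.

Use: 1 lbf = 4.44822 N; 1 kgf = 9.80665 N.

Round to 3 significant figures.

1.12 kN × 1000 = 1120 N
1120 N (already N)
57.0 kgf × 9.80665 = 558.979 N
Total: 1120 + 1120 + 558.979 = 2798.98 N
In lbf: 2798.98 / 4.44822 = 629.236 lbf

629 lbf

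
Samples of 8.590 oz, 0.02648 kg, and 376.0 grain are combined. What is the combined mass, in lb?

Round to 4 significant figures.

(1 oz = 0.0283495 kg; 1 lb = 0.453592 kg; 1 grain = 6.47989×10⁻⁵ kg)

0.6490 lb

8.590 oz × 0.0283495 = 0.243522 kg
0.02648 kg (already kg)
376.0 grain × 6.47989×10⁻⁵ = 0.0243644 kg
Sum: 0.243522 + 0.02648 + 0.0243644 = 0.294366 kg
In lb: 0.294366 / 0.453592 = 0.648966 lb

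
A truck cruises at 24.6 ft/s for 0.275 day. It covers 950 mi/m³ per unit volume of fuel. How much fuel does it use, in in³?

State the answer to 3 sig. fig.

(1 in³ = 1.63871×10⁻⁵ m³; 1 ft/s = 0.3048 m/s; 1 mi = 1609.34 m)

24.6 ft/s → 7.49808 m/s
0.275 day → 23760 s
d = v × t = 7.49808 × 23760 = 178154 m
950 mi/m³ → 1.52887×10⁶ m/m³
V = d / (distance per unit fuel) = 178154 / 1.52887×10⁶ = 0.116527 m³
In in³: 0.116527 / 1.63871×10⁻⁵ = 7110.9 in³

7110 in³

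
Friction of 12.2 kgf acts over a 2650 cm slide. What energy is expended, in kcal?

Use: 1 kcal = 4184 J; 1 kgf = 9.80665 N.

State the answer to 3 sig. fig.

0.758 kcal

12.2 kgf × 9.80665 = 119.641 N
2650 cm × 0.01 = 26.5 m
W = F × d = 119.641 N × 26.5 m = 3170.49 J
3170.49 J ÷ (4184 J/kcal) = 0.757765 kcal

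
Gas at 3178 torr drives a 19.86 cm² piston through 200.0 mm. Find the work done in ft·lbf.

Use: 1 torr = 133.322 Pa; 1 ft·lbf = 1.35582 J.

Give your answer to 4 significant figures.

124.1 ft·lbf

3178 torr → 423697 Pa
19.86 cm² → 0.001986 m²
F = P × A = 423697 × 0.001986 = 841.462 N
200.0 mm → 0.2 m
W = F × d = 841.462 × 0.2 = 168.292 J
In ft·lbf: 168.292 / 1.35582 = 124.126 ft·lbf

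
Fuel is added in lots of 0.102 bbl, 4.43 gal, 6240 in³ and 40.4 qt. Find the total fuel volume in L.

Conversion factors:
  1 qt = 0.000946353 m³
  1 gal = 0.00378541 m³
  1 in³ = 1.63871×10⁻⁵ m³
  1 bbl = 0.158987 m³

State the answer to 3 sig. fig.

0.102 bbl × 0.158987 = 0.0162167 m³
4.43 gal × 0.00378541 = 0.0167694 m³
6240 in³ × 1.63871×10⁻⁵ = 0.102256 m³
40.4 qt × 0.000946353 = 0.0382327 m³
Combined: 0.0162167 + 0.0167694 + 0.102256 + 0.0382327 = 0.173475 m³
In L: 0.173475 / 0.001 = 173.475 L

173 L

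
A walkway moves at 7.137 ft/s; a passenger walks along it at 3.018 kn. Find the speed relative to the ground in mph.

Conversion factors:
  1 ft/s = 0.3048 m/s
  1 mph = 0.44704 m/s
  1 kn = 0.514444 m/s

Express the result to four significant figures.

8.339 mph

7.137 ft/s × 0.3048 = 2.17536 m/s
3.018 kn × 0.514444 = 1.55259 m/s
Sum: 2.17536 + 1.55259 = 3.72795 m/s
In mph: 3.72795 / 0.44704 = 8.33919 mph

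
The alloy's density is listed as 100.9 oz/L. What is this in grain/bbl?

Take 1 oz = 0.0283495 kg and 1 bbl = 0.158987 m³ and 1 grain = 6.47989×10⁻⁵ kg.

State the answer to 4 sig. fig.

100.9 oz/L × 0.0283495 kg/oz ÷ 0.001 m³/L = 2860.46 kg/m³
2860.46 kg/m³ ÷ 6.47989×10⁻⁵ kg/grain × 0.158987 m³/bbl = 7.01827×10⁶ grain/bbl

7.018×10⁶ grain/bbl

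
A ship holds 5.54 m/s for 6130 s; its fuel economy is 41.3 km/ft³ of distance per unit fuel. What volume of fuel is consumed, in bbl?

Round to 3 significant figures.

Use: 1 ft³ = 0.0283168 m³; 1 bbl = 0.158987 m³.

d = v × t = 5.54 × 6130 = 33960.2 m
41.3 km/ft³ → 1.4585×10⁶ m/m³
V = d / (distance per unit fuel) = 33960.2 / 1.4585×10⁶ = 0.0232843 m³
In bbl: 0.0232843 / 0.158987 = 0.146454 bbl

0.146 bbl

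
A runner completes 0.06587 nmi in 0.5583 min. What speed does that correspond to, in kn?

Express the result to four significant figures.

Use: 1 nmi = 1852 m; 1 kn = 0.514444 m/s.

0.06587 nmi × 1852 = 121.991 m
0.5583 min × 60 = 33.498 s
v = d / t = 121.991 m / 33.498 s = 3.64174 m/s
3.64174 m/s ÷ (0.514444 m/s/kn) = 7.07898 kn

7.079 kn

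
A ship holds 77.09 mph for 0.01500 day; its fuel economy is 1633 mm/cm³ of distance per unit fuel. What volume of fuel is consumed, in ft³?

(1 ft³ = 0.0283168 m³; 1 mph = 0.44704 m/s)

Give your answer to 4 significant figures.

0.9659 ft³

77.09 mph → 34.4623 m/s
0.01500 day → 1296 s
d = v × t = 34.4623 × 1296 = 44663.1 m
1633 mm/cm³ → 1.633×10⁶ m/m³
V = d / (distance per unit fuel) = 44663.1 / 1.633×10⁶ = 0.0273503 m³
In ft³: 0.0273503 / 0.0283168 = 0.965868 ft³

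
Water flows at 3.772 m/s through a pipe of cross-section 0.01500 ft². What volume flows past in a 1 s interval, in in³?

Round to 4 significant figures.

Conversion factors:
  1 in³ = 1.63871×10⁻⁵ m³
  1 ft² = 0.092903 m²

0.01500 ft² × 0.092903 → 0.00139354 m²
V = v × A × t = 3.772 m/s × 0.00139354 m² × 1 s = 0.00525643 m³
0.00525643 m³ ÷ (1.63871×10⁻⁵ m³/in³) = 320.766 in³

320.8 in³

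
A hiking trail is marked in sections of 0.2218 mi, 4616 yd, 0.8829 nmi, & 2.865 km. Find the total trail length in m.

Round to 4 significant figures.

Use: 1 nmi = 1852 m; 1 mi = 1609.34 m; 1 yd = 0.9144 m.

0.2218 mi × 1609.34 → 356.952 m
4616 yd × 0.9144 → 4220.87 m
0.8829 nmi × 1852 → 1635.13 m
2.865 km × 1000 → 2865 m
Sum: 356.952 + 4220.87 + 1635.13 + 2865 = 9077.95 m

9078 m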